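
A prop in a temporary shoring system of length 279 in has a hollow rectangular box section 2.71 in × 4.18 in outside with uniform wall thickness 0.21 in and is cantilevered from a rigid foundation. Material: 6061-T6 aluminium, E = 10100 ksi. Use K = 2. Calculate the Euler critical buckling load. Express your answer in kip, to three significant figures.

P_cr ≈ 1.01 kip

Inner dimensions: h_i = 4.18 − 2×0.21 = 3.760 in, b_i = 2.71 − 2×0.21 = 2.290 in
Weak-axis I_min = (h_o·b_o³ − h_i·b_i³)/12 with b_o = 2.71, b_i = 2.290 in (shorter outer/inner sides).
I_min = (4.18×2.71³ − 3.760×2.290³)/12 = 3.170 in⁴
Effective length L_e = K·L = 2 × 279 = 558.0 in
P_cr = π²EI / L_e² = π² × 10100×10³ × 3.170 / 558.0² = 1.015×10^3 lb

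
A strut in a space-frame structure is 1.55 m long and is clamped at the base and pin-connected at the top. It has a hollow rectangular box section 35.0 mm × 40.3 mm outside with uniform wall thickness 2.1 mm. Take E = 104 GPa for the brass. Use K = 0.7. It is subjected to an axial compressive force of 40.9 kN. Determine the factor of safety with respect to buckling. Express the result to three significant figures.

n ≈ 1.20

Inner dimensions: h_i = 40.3 − 2×2.1 = 36.10 mm, b_i = 35.0 − 2×2.1 = 30.80 mm
Weak-axis I_min = (h_o·b_o³ − h_i·b_i³)/12 with b_o = 35.0, b_i = 30.80 mm (shorter outer/inner sides).
I_min = (40.3×35.0³ − 36.10×30.80³)/12 = 5.609×10^4 mm⁴
I = 5.609×10^4 mm⁴ = 5.609×10^-8 m⁴
Effective length L_e = K·L = 0.7 × 1.55 = 1.085 m
P_cr = π²EI / L_e² = π² × 104×10⁹ × 5.609×10^-8 / 1.085² = 4.891×10^4 N
Factor of safety n = P_cr / P = 48.906 / 40.9 = 1.20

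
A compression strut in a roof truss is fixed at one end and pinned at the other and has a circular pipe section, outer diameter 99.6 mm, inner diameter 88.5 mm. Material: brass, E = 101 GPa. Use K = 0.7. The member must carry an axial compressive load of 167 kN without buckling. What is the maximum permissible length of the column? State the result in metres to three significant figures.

L_max ≈ 4.71 m

d_o = 99.6 mm, d_i = 88.5 mm
I = π(d_o⁴ − d_i⁴)/64 = π(99.6⁴ − 88.50⁴)/64 = 1.819×10^6 mm⁴
I = 1.819×10^-6 m⁴
At the buckling limit P_cr = P = 1.670×10^5 N
From P_cr = π²EI/(K·L)²:  L = (1/K)·√(π²EI/P_cr) = (1/0.7)·√(π²×1.01×10^11×1.819×10^-6/1.670×10^5)
L = 4.71 m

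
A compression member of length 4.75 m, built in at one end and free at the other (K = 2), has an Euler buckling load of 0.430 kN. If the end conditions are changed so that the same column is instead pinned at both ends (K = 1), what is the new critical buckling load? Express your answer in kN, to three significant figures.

P_cr ≈ 1.72 kN

P_cr ∝ 1/K², so P_cr,new = P_cr,old × (K_old/K_new)² = 0.430 × (2/1)²
= 0.430 × 4.000 = 1.72 kN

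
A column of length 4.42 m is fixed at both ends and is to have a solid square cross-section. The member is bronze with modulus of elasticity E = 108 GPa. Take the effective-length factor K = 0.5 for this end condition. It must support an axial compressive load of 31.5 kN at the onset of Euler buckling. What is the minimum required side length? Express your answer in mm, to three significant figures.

L_e = K·L = 0.5 × 4.42 = 2.210 m
Required I = P_cr·L_e²/(π²E) = 3.150×10^4 × 2.210² / (π² × 1.08×10^11) = 1.443×10^-7 m⁴
I_req = 1.443×10^5 mm⁴
Solid square: I = a⁴/12  ⇒  a = (12I)^(1/4) = (12×1.443×10^5)^(1/4) = 36.3 mm

a ≈ 36.3 mm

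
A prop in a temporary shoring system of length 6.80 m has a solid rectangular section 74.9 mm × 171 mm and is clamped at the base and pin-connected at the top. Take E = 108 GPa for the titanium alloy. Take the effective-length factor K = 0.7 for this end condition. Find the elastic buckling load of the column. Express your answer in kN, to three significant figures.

Buckling occurs about the weak axis: I_min = h·b³/12 with b = 74.9 mm (the shorter side).
I_min = 171×74.9³/12 = 5.988×10^6 mm⁴
I = 5.988×10^6 mm⁴ = 5.988×10^-6 m⁴
Effective length L_e = K·L = 0.7 × 6.80 = 4.760 m
P_cr = π²EI / L_e² = π² × 108×10⁹ × 5.988×10^-6 / 4.760² = 2.817×10^5 N

P_cr ≈ 282 kN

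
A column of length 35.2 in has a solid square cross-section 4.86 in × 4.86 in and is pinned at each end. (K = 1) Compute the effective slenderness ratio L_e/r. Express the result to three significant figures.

λ ≈ 25.1

I = a⁴/12 = 4.86⁴/12 = 46.49 in⁴
A = 23.62 in²;  r_min = √(I/A) = √(46.49/23.62) = 1.403 in
L_e = K·L = 1 × 35.2 = 35.20 in
λ = L_e / r_min = 35.200 / 1.403 = 25.1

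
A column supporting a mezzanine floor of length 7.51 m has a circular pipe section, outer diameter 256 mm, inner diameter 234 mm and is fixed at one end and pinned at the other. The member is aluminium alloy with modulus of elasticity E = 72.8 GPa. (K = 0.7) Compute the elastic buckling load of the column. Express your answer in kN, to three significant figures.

P_cr ≈ 1650 kN

d_o = 256 mm, d_i = 234 mm
I = π(d_o⁴ − d_i⁴)/64 = π(256⁴ − 234.0⁴)/64 = 6.365×10^7 mm⁴
I = 6.365×10^7 mm⁴ = 6.365×10^-5 m⁴
Effective length L_e = K·L = 0.7 × 7.51 = 5.257 m
P_cr = π²EI / L_e² = π² × 72.8×10⁹ × 6.365×10^-5 / 5.257² = 1.655×10^6 N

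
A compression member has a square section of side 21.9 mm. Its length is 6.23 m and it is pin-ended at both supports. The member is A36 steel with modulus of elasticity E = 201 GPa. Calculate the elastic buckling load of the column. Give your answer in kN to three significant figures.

I = a⁴/12 = 21.9⁴/12 = 1.917×10^4 mm⁴
I = 1.917×10^4 mm⁴ = 1.917×10^-8 m⁴
Effective length L_e = K·L = 1 × 6.23 = 6.230 m
P_cr = π²EI / L_e² = π² × 201×10⁹ × 1.917×10^-8 / 6.230² = 979.7 N

P_cr ≈ 0.980 kN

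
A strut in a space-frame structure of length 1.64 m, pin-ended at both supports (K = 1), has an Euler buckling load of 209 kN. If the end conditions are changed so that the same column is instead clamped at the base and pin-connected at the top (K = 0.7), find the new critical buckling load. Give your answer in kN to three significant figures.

P_cr ∝ 1/K², so P_cr,new = P_cr,old × (K_old/K_new)² = 209 × (1/0.7)²
= 209 × 2.041 = 427 kN

P_cr ≈ 427 kN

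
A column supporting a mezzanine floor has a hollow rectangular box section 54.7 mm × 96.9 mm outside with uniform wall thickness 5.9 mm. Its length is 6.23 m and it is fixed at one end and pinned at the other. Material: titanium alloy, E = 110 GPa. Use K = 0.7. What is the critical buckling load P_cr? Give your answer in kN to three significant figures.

Inner dimensions: h_i = 96.9 − 2×5.9 = 85.10 mm, b_i = 54.7 − 2×5.9 = 42.90 mm
Weak-axis I_min = (h_o·b_o³ − h_i·b_i³)/12 with b_o = 54.7, b_i = 42.90 mm (shorter outer/inner sides).
I_min = (96.9×54.7³ − 85.10×42.90³)/12 = 7.617×10^5 mm⁴
I = 7.617×10^5 mm⁴ = 7.617×10^-7 m⁴
Effective length L_e = K·L = 0.7 × 6.23 = 4.361 m
P_cr = π²EI / L_e² = π² × 110×10⁹ × 7.617×10^-7 / 4.361² = 4.348×10^4 N

P_cr ≈ 43.5 kN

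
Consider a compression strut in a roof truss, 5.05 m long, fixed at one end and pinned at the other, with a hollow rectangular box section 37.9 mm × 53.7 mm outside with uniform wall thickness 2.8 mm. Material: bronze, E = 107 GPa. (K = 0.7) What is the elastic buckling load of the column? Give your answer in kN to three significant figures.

Inner dimensions: h_i = 53.7 − 2×2.8 = 48.10 mm, b_i = 37.9 − 2×2.8 = 32.30 mm
Weak-axis I_min = (h_o·b_o³ − h_i·b_i³)/12 with b_o = 37.9, b_i = 32.30 mm (shorter outer/inner sides).
I_min = (53.7×37.9³ − 48.10×32.30³)/12 = 1.085×10^5 mm⁴
I = 1.085×10^5 mm⁴ = 1.085×10^-7 m⁴
Effective length L_e = K·L = 0.7 × 5.05 = 3.535 m
P_cr = π²EI / L_e² = π² × 107×10⁹ × 1.085×10^-7 / 3.535² = 9.173×10^3 N

P_cr ≈ 9.17 kN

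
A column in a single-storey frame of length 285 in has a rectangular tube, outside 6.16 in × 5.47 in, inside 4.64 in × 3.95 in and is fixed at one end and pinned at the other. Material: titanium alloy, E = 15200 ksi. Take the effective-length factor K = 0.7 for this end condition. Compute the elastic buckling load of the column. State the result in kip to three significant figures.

Weak-axis I_min = (h_o·b_o³ − h_i·b_i³)/12 with b_o = 5.47, b_i = 3.950 in (shorter outer/inner sides).
I_min = (6.16×5.47³ − 4.640×3.950³)/12 = 60.19 in⁴
Effective length L_e = K·L = 0.7 × 285 = 199.5 in
P_cr = π²EI / L_e² = π² × 15200×10³ × 60.19 / 199.5² = 2.269×10^5 lb

P_cr ≈ 227 kip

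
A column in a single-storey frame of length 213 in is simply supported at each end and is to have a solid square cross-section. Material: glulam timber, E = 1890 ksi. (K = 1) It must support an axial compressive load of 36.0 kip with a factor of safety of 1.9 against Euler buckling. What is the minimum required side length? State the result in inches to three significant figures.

Required P_cr = n·P = 1.9 × 36.0 = 68.40 kip
L_e = K·L = 1 × 213 = 213.0 in
Required I = P_cr·L_e²/(π²E) = 6.840×10^4 × 213.0² / (π² × 1.89×10^6) = 166.4 in⁴
Solid square: I = a⁴/12  ⇒  a = (12I)^(1/4) = (12×166.4)^(1/4) = 6.68 in

a ≈ 6.68 in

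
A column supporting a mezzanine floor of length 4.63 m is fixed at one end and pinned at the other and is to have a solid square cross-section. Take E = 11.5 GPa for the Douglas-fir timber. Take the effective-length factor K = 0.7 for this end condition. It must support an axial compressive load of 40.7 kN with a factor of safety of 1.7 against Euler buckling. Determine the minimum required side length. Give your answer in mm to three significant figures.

a ≈ 93.6 mm

Required P_cr = n·P = 1.7 × 40.7 = 69.19 kN
L_e = K·L = 0.7 × 4.63 = 3.241 m
Required I = P_cr·L_e²/(π²E) = 6.919×10^4 × 3.241² / (π² × 1.15×10^10) = 6.403×10^-6 m⁴
I_req = 6.403×10^6 mm⁴
Solid square: I = a⁴/12  ⇒  a = (12I)^(1/4) = (12×6.403×10^6)^(1/4) = 93.6 mm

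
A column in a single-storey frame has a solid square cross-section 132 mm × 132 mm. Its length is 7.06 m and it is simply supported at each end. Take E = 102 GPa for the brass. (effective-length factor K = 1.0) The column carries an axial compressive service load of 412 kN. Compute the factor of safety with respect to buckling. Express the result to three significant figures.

n ≈ 1.24

I = a⁴/12 = 132⁴/12 = 2.530×10^7 mm⁴
I = 2.530×10^7 mm⁴ = 2.530×10^-5 m⁴
Effective length L_e = K·L = 1 × 7.06 = 7.060 m
P_cr = π²EI / L_e² = π² × 102×10⁹ × 2.530×10^-5 / 7.060² = 5.110×10^5 N
Factor of safety n = P_cr / P = 510.98 / 412 = 1.24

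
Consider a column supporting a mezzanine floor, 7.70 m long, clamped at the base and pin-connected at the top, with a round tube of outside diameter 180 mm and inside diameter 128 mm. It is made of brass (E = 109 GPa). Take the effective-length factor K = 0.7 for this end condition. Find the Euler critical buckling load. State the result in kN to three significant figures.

d_o = 180 mm, d_i = 128 mm
I = π(d_o⁴ − d_i⁴)/64 = π(180⁴ − 128.0⁴)/64 = 3.835×10^7 mm⁴
I = 3.835×10^7 mm⁴ = 3.835×10^-5 m⁴
Effective length L_e = K·L = 0.7 × 7.70 = 5.390 m
P_cr = π²EI / L_e² = π² × 109×10⁹ × 3.835×10^-5 / 5.390² = 1.420×10^6 N

P_cr ≈ 1420 kN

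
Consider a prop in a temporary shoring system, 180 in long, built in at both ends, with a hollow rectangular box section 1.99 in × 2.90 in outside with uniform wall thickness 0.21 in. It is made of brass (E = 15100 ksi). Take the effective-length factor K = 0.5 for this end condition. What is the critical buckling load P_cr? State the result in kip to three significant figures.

P_cr ≈ 20.3 kip

Inner dimensions: h_i = 2.90 − 2×0.21 = 2.480 in, b_i = 1.99 − 2×0.21 = 1.570 in
Weak-axis I_min = (h_o·b_o³ − h_i·b_i³)/12 with b_o = 1.99, b_i = 1.570 in (shorter outer/inner sides).
I_min = (2.90×1.99³ − 2.480×1.570³)/12 = 1.105 in⁴
Effective length L_e = K·L = 0.5 × 180 = 90.00 in
P_cr = π²EI / L_e² = π² × 15100×10³ × 1.105 / 90.00² = 2.033×10^4 lb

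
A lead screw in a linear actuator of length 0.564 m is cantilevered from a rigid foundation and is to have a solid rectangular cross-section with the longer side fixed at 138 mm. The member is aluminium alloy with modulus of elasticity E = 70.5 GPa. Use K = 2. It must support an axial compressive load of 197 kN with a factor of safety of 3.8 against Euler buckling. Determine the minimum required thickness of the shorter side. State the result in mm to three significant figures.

b ≈ 49.2 mm

Required P_cr = n·P = 3.8 × 197 = 748.6 kN
L_e = K·L = 2 × 0.564 = 1.128 m
Required I = P_cr·L_e²/(π²E) = 7.486×10^5 × 1.128² / (π² × 7.05×10^10) = 1.369×10^-6 m⁴
I_req = 1.369×10^6 mm⁴
Rectangle, weak axis: I_min = h·b³/12 with h = 138 mm fixed  ⇒  b = (12I/h)^(1/3) = 49.2 mm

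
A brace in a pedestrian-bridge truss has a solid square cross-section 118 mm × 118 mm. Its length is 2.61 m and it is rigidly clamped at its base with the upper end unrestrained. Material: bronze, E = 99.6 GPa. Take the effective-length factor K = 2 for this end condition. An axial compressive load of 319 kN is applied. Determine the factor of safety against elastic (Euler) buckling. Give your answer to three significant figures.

n ≈ 1.83

I = a⁴/12 = 118⁴/12 = 1.616×10^7 mm⁴
I = 1.616×10^7 mm⁴ = 1.616×10^-5 m⁴
Effective length L_e = K·L = 2 × 2.61 = 5.220 m
P_cr = π²EI / L_e² = π² × 99.6×10⁹ × 1.616×10^-5 / 5.220² = 5.829×10^5 N
Factor of safety n = P_cr / P = 582.86 / 319 = 1.83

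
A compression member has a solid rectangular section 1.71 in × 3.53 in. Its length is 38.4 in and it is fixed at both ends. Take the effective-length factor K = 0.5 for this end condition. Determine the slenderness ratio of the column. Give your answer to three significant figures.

For a rectangle r_min = b/√12 = 1.71/√12 = 0.4936 in
L_e = K·L = 0.5 × 38.4 = 19.20 in
λ = L_e / r_min = 19.200 / 0.4936 = 38.9

λ ≈ 38.9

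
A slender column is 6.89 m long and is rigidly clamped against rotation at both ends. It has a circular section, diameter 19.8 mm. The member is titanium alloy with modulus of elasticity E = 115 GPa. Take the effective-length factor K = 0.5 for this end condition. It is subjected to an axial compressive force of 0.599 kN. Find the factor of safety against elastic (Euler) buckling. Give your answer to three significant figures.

I = πd⁴/64 = π×19.8⁴/64 = 7.545×10^3 mm⁴
I = 7.545×10^3 mm⁴ = 7.545×10^-9 m⁴
Effective length L_e = K·L = 0.5 × 6.89 = 3.445 m
P_cr = π²EI / L_e² = π² × 115×10⁹ × 7.545×10^-9 / 3.445² = 721.5 N
Factor of safety n = P_cr / P = 0.72152 / 0.599 = 1.20

n ≈ 1.20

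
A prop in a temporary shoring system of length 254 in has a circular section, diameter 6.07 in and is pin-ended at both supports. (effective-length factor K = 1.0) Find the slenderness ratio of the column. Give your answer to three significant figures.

λ ≈ 167

I = πd⁴/64 = π×6.07⁴/64 = 66.64 in⁴
A = 28.94 in²;  r_min = √(I/A) = √(66.64/28.94) = 1.518 in
L_e = K·L = 1 × 254 = 254.0 in
λ = L_e / r_min = 254.00 / 1.518 = 167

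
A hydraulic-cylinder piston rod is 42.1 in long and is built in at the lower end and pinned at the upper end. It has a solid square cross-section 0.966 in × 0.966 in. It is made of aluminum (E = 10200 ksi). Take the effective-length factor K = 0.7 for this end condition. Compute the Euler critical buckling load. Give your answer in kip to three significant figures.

I = a⁴/12 = 0.966⁴/12 = 7.257×10^-2 in⁴
Effective length L_e = K·L = 0.7 × 42.1 = 29.47 in
P_cr = π²EI / L_e² = π² × 10200×10³ × 7.257×10^-2 / 29.47² = 8.411×10^3 lb

P_cr ≈ 8.41 kip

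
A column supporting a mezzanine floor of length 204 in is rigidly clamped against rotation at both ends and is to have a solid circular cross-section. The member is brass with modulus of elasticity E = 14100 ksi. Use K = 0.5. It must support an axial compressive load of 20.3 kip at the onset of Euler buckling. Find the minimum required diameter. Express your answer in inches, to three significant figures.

d ≈ 2.36 in

L_e = K·L = 0.5 × 204 = 102.0 in
Required I = P_cr·L_e²/(π²E) = 2.030×10^4 × 102.0² / (π² × 1.41×10^7) = 1.518 in⁴
Solid circle: I = πd⁴/64  ⇒  d = (64I/π)^(1/4) = (64×1.518/π)^(1/4) = 2.36 in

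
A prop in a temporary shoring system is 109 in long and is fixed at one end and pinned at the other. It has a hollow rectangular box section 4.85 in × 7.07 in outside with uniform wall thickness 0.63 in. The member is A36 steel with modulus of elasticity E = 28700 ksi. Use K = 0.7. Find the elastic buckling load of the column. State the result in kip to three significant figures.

P_cr ≈ 2180 kip

Inner dimensions: h_i = 7.07 − 2×0.63 = 5.810 in, b_i = 4.85 − 2×0.63 = 3.590 in
Weak-axis I_min = (h_o·b_o³ − h_i·b_i³)/12 with b_o = 4.85, b_i = 3.590 in (shorter outer/inner sides).
I_min = (7.07×4.85³ − 5.810×3.590³)/12 = 44.81 in⁴
Effective length L_e = K·L = 0.7 × 109 = 76.30 in
P_cr = π²EI / L_e² = π² × 28700×10³ × 44.81 / 76.30² = 2.180×10^6 lb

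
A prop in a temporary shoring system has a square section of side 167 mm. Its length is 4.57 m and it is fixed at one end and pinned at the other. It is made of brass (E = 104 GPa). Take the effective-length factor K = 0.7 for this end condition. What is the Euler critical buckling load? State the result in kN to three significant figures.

I = a⁴/12 = 167⁴/12 = 6.482×10^7 mm⁴
I = 6.482×10^7 mm⁴ = 6.482×10^-5 m⁴
Effective length L_e = K·L = 0.7 × 4.57 = 3.199 m
P_cr = π²EI / L_e² = π² × 104×10⁹ × 6.482×10^-5 / 3.199² = 6.501×10^6 N

P_cr ≈ 6500 kN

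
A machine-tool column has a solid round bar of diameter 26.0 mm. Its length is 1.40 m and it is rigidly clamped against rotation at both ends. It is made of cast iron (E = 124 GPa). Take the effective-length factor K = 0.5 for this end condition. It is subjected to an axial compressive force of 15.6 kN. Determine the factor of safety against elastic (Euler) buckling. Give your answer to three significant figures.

I = πd⁴/64 = π×26.0⁴/64 = 2.243×10^4 mm⁴
I = 2.243×10^4 mm⁴ = 2.243×10^-8 m⁴
Effective length L_e = K·L = 0.5 × 1.40 = 0.7000 m
P_cr = π²EI / L_e² = π² × 124×10⁹ × 2.243×10^-8 / 0.7000² = 5.603×10^4 N
Factor of safety n = P_cr / P = 56.026 / 15.6 = 3.59

n ≈ 3.59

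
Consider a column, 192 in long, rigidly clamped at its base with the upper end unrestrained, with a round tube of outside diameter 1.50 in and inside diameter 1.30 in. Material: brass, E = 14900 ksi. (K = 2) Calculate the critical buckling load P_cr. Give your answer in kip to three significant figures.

P_cr ≈ 0.108 kip

d_o = 1.50 in, d_i = 1.30 in
I = π(d_o⁴ − d_i⁴)/64 = π(1.50⁴ − 1.300⁴)/64 = 0.1083 in⁴
Effective length L_e = K·L = 2 × 192 = 384.0 in
P_cr = π²EI / L_e² = π² × 14900×10³ × 0.1083 / 384.0² = 108.0 lb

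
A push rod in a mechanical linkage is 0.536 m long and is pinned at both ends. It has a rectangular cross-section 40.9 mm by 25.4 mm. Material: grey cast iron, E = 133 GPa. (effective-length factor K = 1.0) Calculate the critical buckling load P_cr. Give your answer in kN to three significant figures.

P_cr ≈ 255 kN

Buckling occurs about the weak axis: I_min = h·b³/12 with b = 25.4 mm (the shorter side).
I_min = 40.9×25.4³/12 = 5.585×10^4 mm⁴
I = 5.585×10^4 mm⁴ = 5.585×10^-8 m⁴
Effective length L_e = K·L = 1 × 0.536 = 0.5360 m
P_cr = π²EI / L_e² = π² × 133×10⁹ × 5.585×10^-8 / 0.5360² = 2.552×10^5 N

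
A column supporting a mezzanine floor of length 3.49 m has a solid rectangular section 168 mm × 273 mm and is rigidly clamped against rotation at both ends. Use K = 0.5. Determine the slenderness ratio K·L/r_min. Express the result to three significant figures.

Buckling occurs about the weak axis: I_min = h·b³/12 with b = 168 mm (the shorter side).
I_min = 273×168³/12 = 1.079×10^8 mm⁴
A = 4.586×10^4 mm²;  r_min = √(I/A) = √(1.079×10^8/4.586×10^4) = 48.50 mm
L_e = K·L = 0.5 × 3.49 m = 1.745 m = 1745.0 mm
λ = L_e / r_min = 1745.0 / 48.50 = 36.0

λ ≈ 36.0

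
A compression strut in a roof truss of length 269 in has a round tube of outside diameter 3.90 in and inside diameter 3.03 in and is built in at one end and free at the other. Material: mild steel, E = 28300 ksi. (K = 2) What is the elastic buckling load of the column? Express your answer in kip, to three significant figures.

d_o = 3.90 in, d_i = 3.03 in
I = π(d_o⁴ − d_i⁴)/64 = π(3.90⁴ − 3.030⁴)/64 = 7.219 in⁴
Effective length L_e = K·L = 2 × 269 = 538.0 in
P_cr = π²EI / L_e² = π² × 28300×10³ × 7.219 / 538.0² = 6.966×10^3 lb

P_cr ≈ 6.97 kip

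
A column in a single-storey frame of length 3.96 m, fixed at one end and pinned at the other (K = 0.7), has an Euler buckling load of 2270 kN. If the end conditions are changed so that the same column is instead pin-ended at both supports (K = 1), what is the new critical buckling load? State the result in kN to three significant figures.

P_cr ∝ 1/K², so P_cr,new = P_cr,old × (K_old/K_new)² = 2270 × (0.7/1)²
= 2270 × 0.4900 = 1110 kN

P_cr ≈ 1110 kN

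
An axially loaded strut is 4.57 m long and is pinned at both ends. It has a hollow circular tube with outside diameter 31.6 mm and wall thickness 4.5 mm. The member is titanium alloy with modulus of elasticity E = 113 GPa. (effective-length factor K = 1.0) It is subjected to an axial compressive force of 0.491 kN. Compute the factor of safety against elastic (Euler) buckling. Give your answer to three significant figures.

Inner diameter d_i = 31.6 − 2×4.5 = 22.60 mm
I = π(d_o⁴ − d_i⁴)/64 = π(31.6⁴ − 22.60⁴)/64 = 3.614×10^4 mm⁴
I = 3.614×10^4 mm⁴ = 3.614×10^-8 m⁴
Effective length L_e = K·L = 1 × 4.57 = 4.570 m
P_cr = π²EI / L_e² = π² × 113×10⁹ × 3.614×10^-8 / 4.570² = 1.930×10^3 N
Factor of safety n = P_cr / P = 1.9299 / 0.491 = 3.93

n ≈ 3.93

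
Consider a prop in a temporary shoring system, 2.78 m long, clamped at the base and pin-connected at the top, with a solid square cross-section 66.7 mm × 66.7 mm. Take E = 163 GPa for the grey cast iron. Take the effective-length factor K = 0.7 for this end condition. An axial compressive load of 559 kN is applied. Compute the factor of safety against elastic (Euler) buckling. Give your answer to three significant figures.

n ≈ 1.25

I = a⁴/12 = 66.7⁴/12 = 1.649×10^6 mm⁴
I = 1.649×10^6 mm⁴ = 1.649×10^-6 m⁴
Effective length L_e = K·L = 0.7 × 2.78 = 1.946 m
P_cr = π²EI / L_e² = π² × 163×10⁹ × 1.649×10^-6 / 1.946² = 7.007×10^5 N
Factor of safety n = P_cr / P = 700.69 / 559 = 1.25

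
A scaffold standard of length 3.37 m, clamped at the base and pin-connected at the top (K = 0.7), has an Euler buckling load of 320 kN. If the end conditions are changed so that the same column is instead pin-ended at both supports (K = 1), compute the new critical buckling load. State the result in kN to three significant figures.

P_cr ∝ 1/K², so P_cr,new = P_cr,old × (K_old/K_new)² = 320 × (0.7/1)²
= 320 × 0.4900 = 157 kN

P_cr ≈ 157 kN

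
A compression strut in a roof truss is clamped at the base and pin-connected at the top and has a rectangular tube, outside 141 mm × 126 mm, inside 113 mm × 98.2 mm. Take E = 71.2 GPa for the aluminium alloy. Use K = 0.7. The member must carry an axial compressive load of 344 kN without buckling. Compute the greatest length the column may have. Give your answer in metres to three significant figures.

L_max ≈ 7.80 m

Weak-axis I_min = (h_o·b_o³ − h_i·b_i³)/12 with b_o = 126, b_i = 98.20 mm (shorter outer/inner sides).
I_min = (141×126³ − 113.0×98.20³)/12 = 1.459×10^7 mm⁴
I = 1.459×10^-5 m⁴
At the buckling limit P_cr = P = 3.440×10^5 N
From P_cr = π²EI/(K·L)²:  L = (1/K)·√(π²EI/P_cr) = (1/0.7)·√(π²×7.12×10^10×1.459×10^-5/3.440×10^5)
L = 7.80 m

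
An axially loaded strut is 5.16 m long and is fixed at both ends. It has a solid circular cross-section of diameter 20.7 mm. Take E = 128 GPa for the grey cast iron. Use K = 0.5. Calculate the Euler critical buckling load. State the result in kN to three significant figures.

I = πd⁴/64 = π×20.7⁴/64 = 9.013×10^3 mm⁴
I = 9.013×10^3 mm⁴ = 9.013×10^-9 m⁴
Effective length L_e = K·L = 0.5 × 5.16 = 2.580 m
P_cr = π²EI / L_e² = π² × 128×10⁹ × 9.013×10^-9 / 2.580² = 1.710×10^3 N

P_cr ≈ 1.71 kN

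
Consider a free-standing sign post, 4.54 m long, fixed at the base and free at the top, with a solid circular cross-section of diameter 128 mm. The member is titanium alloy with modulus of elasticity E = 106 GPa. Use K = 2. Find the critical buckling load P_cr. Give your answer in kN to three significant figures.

I = πd⁴/64 = π×128⁴/64 = 1.318×10^7 mm⁴
I = 1.318×10^7 mm⁴ = 1.318×10^-5 m⁴
Effective length L_e = K·L = 2 × 4.54 = 9.080 m
P_cr = π²EI / L_e² = π² × 106×10⁹ × 1.318×10^-5 / 9.080² = 1.672×10^5 N

P_cr ≈ 167 kN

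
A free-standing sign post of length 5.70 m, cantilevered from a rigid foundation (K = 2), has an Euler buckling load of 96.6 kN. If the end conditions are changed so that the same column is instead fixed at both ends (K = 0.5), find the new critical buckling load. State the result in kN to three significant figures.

P_cr ∝ 1/K², so P_cr,new = P_cr,old × (K_old/K_new)² = 96.6 × (2/0.5)²
= 96.6 × 16.00 = 1550 kN

P_cr ≈ 1550 kN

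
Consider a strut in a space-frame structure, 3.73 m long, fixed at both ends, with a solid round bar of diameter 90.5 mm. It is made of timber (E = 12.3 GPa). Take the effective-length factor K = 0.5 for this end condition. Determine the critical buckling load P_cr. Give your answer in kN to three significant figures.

P_cr ≈ 115 kN

I = πd⁴/64 = π×90.5⁴/64 = 3.293×10^6 mm⁴
I = 3.293×10^6 mm⁴ = 3.293×10^-6 m⁴
Effective length L_e = K·L = 0.5 × 3.73 = 1.865 m
P_cr = π²EI / L_e² = π² × 12.3×10⁹ × 3.293×10^-6 / 1.865² = 1.149×10^5 N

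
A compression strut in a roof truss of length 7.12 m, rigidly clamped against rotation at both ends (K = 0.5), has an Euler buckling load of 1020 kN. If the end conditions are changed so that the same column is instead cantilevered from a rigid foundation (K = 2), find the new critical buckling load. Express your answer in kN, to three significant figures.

P_cr ∝ 1/K², so P_cr,new = P_cr,old × (K_old/K_new)² = 1020 × (0.5/2)²
= 1020 × 0.06250 = 63.8 kN

P_cr ≈ 63.8 kN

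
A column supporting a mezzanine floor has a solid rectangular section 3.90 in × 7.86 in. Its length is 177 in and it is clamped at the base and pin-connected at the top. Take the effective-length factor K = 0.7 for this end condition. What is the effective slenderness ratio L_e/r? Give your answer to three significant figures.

λ ≈ 110

Buckling occurs about the weak axis: I_min = h·b³/12 with b = 3.90 in (the shorter side).
I_min = 7.86×3.90³/12 = 38.85 in⁴
A = 30.65 in²;  r_min = √(I/A) = √(38.85/30.65) = 1.126 in
L_e = K·L = 0.7 × 177 = 123.9 in
λ = L_e / r_min = 123.90 / 1.126 = 110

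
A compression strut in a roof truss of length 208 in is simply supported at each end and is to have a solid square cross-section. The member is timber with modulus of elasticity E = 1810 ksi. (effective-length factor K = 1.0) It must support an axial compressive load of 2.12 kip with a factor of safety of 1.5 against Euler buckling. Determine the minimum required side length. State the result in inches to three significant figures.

a ≈ 3.10 in

Required P_cr = n·P = 1.5 × 2.12 = 3.180 kip
L_e = K·L = 1 × 208 = 208.0 in
Required I = P_cr·L_e²/(π²E) = 3.180×10^3 × 208.0² / (π² × 1.81×10^6) = 7.702 in⁴
Solid square: I = a⁴/12  ⇒  a = (12I)^(1/4) = (12×7.702)^(1/4) = 3.10 in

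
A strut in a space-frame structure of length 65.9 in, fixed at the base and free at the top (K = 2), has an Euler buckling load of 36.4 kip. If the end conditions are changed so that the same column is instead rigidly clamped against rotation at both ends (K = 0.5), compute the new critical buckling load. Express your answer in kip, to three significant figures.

P_cr ∝ 1/K², so P_cr,new = P_cr,old × (K_old/K_new)² = 36.4 × (2/0.5)²
= 36.4 × 16.00 = 582 kip

P_cr ≈ 582 kip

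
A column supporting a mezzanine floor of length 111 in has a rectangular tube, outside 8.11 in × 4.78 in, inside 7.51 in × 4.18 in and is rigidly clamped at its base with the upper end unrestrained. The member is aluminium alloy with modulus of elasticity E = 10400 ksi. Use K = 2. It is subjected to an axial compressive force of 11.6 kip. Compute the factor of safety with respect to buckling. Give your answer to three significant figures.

Weak-axis I_min = (h_o·b_o³ − h_i·b_i³)/12 with b_o = 4.78, b_i = 4.180 in (shorter outer/inner sides).
I_min = (8.11×4.78³ − 7.510×4.180³)/12 = 28.10 in⁴
Effective length L_e = K·L = 2 × 111 = 222.0 in
P_cr = π²EI / L_e² = π² × 10400×10³ × 28.10 / 222.0² = 5.853×10^4 lb
Factor of safety n = P_cr / P = 58.532 / 11.6 = 5.05

n ≈ 5.05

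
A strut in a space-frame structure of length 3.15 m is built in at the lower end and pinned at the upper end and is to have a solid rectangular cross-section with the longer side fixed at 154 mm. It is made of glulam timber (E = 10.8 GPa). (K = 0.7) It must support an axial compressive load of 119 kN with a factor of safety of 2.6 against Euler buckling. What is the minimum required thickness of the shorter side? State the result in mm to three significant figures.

Required P_cr = n·P = 2.6 × 119 = 309.4 kN
L_e = K·L = 0.7 × 3.15 = 2.205 m
Required I = P_cr·L_e²/(π²E) = 3.094×10^5 × 2.205² / (π² × 1.08×10^10) = 1.411×10^-5 m⁴
I_req = 1.411×10^7 mm⁴
Rectangle, weak axis: I_min = h·b³/12 with h = 154 mm fixed  ⇒  b = (12I/h)^(1/3) = 103 mm

b ≈ 103 mm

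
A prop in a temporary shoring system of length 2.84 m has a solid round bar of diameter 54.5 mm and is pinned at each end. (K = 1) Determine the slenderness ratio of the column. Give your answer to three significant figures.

λ ≈ 208

For a solid circle r = d/4 = 54.5/4 = 13.62 mm
L_e = K·L = 1 × 2.84 m = 2.840 m = 2840.0 mm
λ = L_e / r_min = 2840.0 / 13.63 = 208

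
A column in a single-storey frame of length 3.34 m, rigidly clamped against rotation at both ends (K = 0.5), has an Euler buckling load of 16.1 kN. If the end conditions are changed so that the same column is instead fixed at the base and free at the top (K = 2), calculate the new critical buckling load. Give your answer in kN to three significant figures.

P_cr ≈ 1.01 kN

P_cr ∝ 1/K², so P_cr,new = P_cr,old × (K_old/K_new)² = 16.1 × (0.5/2)²
= 16.1 × 0.06250 = 1.01 kN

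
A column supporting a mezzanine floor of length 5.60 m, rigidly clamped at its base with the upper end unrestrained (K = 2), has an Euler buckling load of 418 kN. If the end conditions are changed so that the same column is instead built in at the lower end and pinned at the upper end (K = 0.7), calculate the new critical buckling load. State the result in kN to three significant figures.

P_cr ≈ 3410 kN

P_cr ∝ 1/K², so P_cr,new = P_cr,old × (K_old/K_new)² = 418 × (2/0.7)²
= 418 × 8.163 = 3410 kN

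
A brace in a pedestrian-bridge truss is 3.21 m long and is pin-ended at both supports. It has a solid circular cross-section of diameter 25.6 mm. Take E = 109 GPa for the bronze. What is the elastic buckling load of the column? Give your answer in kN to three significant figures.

P_cr ≈ 2.20 kN

I = πd⁴/64 = π×25.6⁴/64 = 2.108×10^4 mm⁴
I = 2.108×10^4 mm⁴ = 2.108×10^-8 m⁴
Effective length L_e = K·L = 1 × 3.21 = 3.210 m
P_cr = π²EI / L_e² = π² × 109×10⁹ × 2.108×10^-8 / 3.210² = 2.201×10^3 N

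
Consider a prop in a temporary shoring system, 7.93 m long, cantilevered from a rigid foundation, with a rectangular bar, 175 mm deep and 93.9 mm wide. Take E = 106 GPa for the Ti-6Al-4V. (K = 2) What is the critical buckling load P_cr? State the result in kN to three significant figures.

Buckling occurs about the weak axis: I_min = h·b³/12 with b = 93.9 mm (the shorter side).
I_min = 175×93.9³/12 = 1.207×10^7 mm⁴
I = 1.207×10^7 mm⁴ = 1.207×10^-5 m⁴
Effective length L_e = K·L = 2 × 7.93 = 15.86 m
P_cr = π²EI / L_e² = π² × 106×10⁹ × 1.207×10^-5 / 15.86² = 5.022×10^4 N

P_cr ≈ 50.2 kN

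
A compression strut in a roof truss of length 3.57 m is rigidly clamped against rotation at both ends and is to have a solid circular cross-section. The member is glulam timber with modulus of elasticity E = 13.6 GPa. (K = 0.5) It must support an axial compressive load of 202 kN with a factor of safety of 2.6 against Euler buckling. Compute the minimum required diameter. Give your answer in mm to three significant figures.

Required P_cr = n·P = 2.6 × 202 = 525.2 kN
L_e = K·L = 0.5 × 3.57 = 1.785 m
Required I = P_cr·L_e²/(π²E) = 5.252×10^5 × 1.785² / (π² × 1.36×10^10) = 1.247×10^-5 m⁴
I_req = 1.247×10^7 mm⁴
Solid circle: I = πd⁴/64  ⇒  d = (64I/π)^(1/4) = (64×1.247×10^7/π)^(1/4) = 126 mm

d ≈ 126 mm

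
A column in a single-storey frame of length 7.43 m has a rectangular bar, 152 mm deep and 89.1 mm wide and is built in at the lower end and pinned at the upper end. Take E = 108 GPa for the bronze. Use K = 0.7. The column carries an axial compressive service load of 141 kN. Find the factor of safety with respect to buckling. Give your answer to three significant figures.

Buckling occurs about the weak axis: I_min = h·b³/12 with b = 89.1 mm (the shorter side).
I_min = 152×89.1³/12 = 8.960×10^6 mm⁴
I = 8.960×10^6 mm⁴ = 8.960×10^-6 m⁴
Effective length L_e = K·L = 0.7 × 7.43 = 5.201 m
P_cr = π²EI / L_e² = π² × 108×10⁹ × 8.960×10^-6 / 5.201² = 3.531×10^5 N
Factor of safety n = P_cr / P = 353.06 / 141 = 2.50

n ≈ 2.50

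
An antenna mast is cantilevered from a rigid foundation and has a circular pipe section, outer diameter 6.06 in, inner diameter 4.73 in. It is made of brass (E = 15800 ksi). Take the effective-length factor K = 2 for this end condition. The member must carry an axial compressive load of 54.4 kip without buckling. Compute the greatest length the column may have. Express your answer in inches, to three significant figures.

d_o = 6.06 in, d_i = 4.73 in
I = π(d_o⁴ − d_i⁴)/64 = π(6.06⁴ − 4.730⁴)/64 = 41.63 in⁴
At the buckling limit P_cr = P = 5.440×10^4 lb
From P_cr = π²EI/(K·L)²:  L = (1/K)·√(π²EI/P_cr) = (1/2)·√(π²×1.58×10^7×41.63/5.440×10^4)
L = 173 in

L_max ≈ 173 in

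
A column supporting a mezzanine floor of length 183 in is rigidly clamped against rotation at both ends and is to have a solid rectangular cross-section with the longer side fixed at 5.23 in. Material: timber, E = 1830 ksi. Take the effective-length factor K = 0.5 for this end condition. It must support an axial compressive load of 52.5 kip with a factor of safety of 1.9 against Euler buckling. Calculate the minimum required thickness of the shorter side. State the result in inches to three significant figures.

Required P_cr = n·P = 1.9 × 52.5 = 99.75 kip
L_e = K·L = 0.5 × 183 = 91.50 in
Required I = P_cr·L_e²/(π²E) = 9.975×10^4 × 91.50² / (π² × 1.83×10^6) = 46.24 in⁴
Rectangle, weak axis: I_min = h·b³/12 with h = 5.23 in fixed  ⇒  b = (12I/h)^(1/3) = 4.73 in

b ≈ 4.73 in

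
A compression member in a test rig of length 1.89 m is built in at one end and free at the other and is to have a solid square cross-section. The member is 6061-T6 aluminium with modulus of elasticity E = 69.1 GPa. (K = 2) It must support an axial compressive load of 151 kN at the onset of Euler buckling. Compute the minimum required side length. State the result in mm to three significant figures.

a ≈ 78.5 mm

L_e = K·L = 2 × 1.89 = 3.780 m
Required I = P_cr·L_e²/(π²E) = 1.510×10^5 × 3.780² / (π² × 6.91×10^10) = 3.164×10^-6 m⁴
I_req = 3.164×10^6 mm⁴
Solid square: I = a⁴/12  ⇒  a = (12I)^(1/4) = (12×3.164×10^6)^(1/4) = 78.5 mm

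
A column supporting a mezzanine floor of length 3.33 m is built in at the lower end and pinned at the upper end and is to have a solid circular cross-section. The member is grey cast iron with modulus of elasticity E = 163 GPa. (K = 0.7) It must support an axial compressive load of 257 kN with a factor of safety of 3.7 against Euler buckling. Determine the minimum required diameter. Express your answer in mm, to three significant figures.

Required P_cr = n·P = 3.7 × 257 = 950.9 kN
L_e = K·L = 0.7 × 3.33 = 2.331 m
Required I = P_cr·L_e²/(π²E) = 9.509×10^5 × 2.331² / (π² × 1.63×10^11) = 3.212×10^-6 m⁴
I_req = 3.212×10^6 mm⁴
Solid circle: I = πd⁴/64  ⇒  d = (64I/π)^(1/4) = (64×3.212×10^6/π)^(1/4) = 89.9 mm

d ≈ 89.9 mm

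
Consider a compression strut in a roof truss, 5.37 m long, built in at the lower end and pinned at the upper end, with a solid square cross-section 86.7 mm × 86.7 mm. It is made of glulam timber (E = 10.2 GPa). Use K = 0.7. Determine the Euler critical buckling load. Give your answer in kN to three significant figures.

I = a⁴/12 = 86.7⁴/12 = 4.709×10^6 mm⁴
I = 4.709×10^6 mm⁴ = 4.709×10^-6 m⁴
Effective length L_e = K·L = 0.7 × 5.37 = 3.759 m
P_cr = π²EI / L_e² = π² × 10.2×10⁹ × 4.709×10^-6 / 3.759² = 3.355×10^4 N

P_cr ≈ 33.5 kN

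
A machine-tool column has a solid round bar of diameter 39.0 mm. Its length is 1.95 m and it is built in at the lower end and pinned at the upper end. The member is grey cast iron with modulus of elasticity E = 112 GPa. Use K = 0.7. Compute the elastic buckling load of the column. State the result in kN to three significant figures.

I = πd⁴/64 = π×39.0⁴/64 = 1.136×10^5 mm⁴
I = 1.136×10^5 mm⁴ = 1.136×10^-7 m⁴
Effective length L_e = K·L = 0.7 × 1.95 = 1.365 m
P_cr = π²EI / L_e² = π² × 112×10⁹ × 1.136×10^-7 / 1.365² = 6.737×10^4 N

P_cr ≈ 67.4 kN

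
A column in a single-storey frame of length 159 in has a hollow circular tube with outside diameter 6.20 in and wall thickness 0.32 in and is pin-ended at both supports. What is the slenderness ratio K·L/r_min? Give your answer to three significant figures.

Inner diameter d_i = 6.20 − 2×0.32 = 5.560 in
I = π(d_o⁴ − d_i⁴)/64 = π(6.20⁴ − 5.560⁴)/64 = 25.62 in⁴
A = 5.911 in²;  r_min = √(I/A) = √(25.62/5.911) = 2.082 in
L_e = K·L = 1 × 159 = 159.0 in
λ = L_e / r_min = 159.00 / 2.082 = 76.4

λ ≈ 76.4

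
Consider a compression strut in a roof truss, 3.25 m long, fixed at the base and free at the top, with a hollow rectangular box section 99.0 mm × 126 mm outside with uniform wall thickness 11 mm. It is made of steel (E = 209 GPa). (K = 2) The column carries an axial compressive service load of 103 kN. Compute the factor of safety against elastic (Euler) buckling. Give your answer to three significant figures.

Inner dimensions: h_i = 126 − 2×11 = 104.0 mm, b_i = 99.0 − 2×11 = 77.00 mm
Weak-axis I_min = (h_o·b_o³ − h_i·b_i³)/12 with b_o = 99.0, b_i = 77.00 mm (shorter outer/inner sides).
I_min = (126×99.0³ − 104.0×77.00³)/12 = 6.232×10^6 mm⁴
I = 6.232×10^6 mm⁴ = 6.232×10^-6 m⁴
Effective length L_e = K·L = 2 × 3.25 = 6.500 m
P_cr = π²EI / L_e² = π² × 209×10⁹ × 6.232×10^-6 / 6.500² = 3.042×10^5 N
Factor of safety n = P_cr / P = 304.24 / 103 = 2.95

n ≈ 2.95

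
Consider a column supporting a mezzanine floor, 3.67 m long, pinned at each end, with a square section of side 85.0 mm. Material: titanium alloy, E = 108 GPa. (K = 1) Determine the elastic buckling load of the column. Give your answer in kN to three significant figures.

P_cr ≈ 344 kN

I = a⁴/12 = 85.0⁴/12 = 4.350×10^6 mm⁴
I = 4.350×10^6 mm⁴ = 4.350×10^-6 m⁴
Effective length L_e = K·L = 1 × 3.67 = 3.670 m
P_cr = π²EI / L_e² = π² × 108×10⁹ × 4.350×10^-6 / 3.670² = 3.443×10^5 N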